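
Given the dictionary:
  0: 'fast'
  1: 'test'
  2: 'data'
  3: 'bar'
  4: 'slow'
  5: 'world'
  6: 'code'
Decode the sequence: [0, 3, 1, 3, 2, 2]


Look up each index in the dictionary:
  0 -> 'fast'
  3 -> 'bar'
  1 -> 'test'
  3 -> 'bar'
  2 -> 'data'
  2 -> 'data'

Decoded: "fast bar test bar data data"


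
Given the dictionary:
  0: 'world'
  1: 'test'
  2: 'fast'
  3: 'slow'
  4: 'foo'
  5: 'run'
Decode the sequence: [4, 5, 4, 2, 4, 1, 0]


Look up each index in the dictionary:
  4 -> 'foo'
  5 -> 'run'
  4 -> 'foo'
  2 -> 'fast'
  4 -> 'foo'
  1 -> 'test'
  0 -> 'world'

Decoded: "foo run foo fast foo test world"


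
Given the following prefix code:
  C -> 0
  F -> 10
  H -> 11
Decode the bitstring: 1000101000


Decoding step by step:
Bits 10 -> F
Bits 0 -> C
Bits 0 -> C
Bits 10 -> F
Bits 10 -> F
Bits 0 -> C
Bits 0 -> C


Decoded message: FCCFFCC


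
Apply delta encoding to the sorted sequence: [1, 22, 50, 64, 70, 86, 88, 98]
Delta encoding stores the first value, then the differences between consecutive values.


First value: 1
Deltas:
  22 - 1 = 21
  50 - 22 = 28
  64 - 50 = 14
  70 - 64 = 6
  86 - 70 = 16
  88 - 86 = 2
  98 - 88 = 10


Delta encoded: [1, 21, 28, 14, 6, 16, 2, 10]


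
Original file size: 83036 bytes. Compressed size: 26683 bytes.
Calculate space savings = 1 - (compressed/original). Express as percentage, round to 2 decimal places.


ratio = compressed/original = 26683/83036 = 0.321343
savings = 1 - ratio = 1 - 0.321343 = 0.678657
as a percentage: 0.678657 * 100 = 67.87%

Space savings = 1 - 26683/83036 = 67.87%


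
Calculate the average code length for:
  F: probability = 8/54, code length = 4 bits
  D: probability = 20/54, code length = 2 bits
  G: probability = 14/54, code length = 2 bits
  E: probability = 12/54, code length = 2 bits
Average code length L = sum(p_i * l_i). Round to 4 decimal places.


Weighted contributions p_i * l_i:
  F: (8/54) * 4 = 32/54
  D: (20/54) * 2 = 40/54
  G: (14/54) * 2 = 28/54
  E: (12/54) * 2 = 24/54
Sum = (32 + 40 + 28 + 24)/54 = 124/54

L = 124/54 = 2.2963 bits/symbol


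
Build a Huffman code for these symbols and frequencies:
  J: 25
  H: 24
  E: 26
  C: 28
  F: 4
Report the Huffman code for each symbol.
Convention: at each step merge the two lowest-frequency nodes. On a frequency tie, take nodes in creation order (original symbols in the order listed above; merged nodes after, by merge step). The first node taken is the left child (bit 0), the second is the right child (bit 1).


Huffman tree construction:
Step 1: Merge F(4) + H(24) = 28
Step 2: Merge J(25) + E(26) = 51
Step 3: Merge C(28) + (F+H)(28) = 56
Step 4: Merge (J+E)(51) + (C+(F+H))(56) = 107
Read each symbol's code off the tree from the root (left child = 0, right child = 1).

Codes:
  J: 00 (length 2)
  H: 111 (length 3)
  E: 01 (length 2)
  C: 10 (length 2)
  F: 110 (length 3)
Average code length: 242/107 = 2.2617 bits/symbol


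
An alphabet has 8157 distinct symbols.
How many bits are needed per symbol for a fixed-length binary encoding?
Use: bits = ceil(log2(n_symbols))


log2(8157) = 12.9938
Bracket: 2^12 = 4096 < 8157 <= 2^13 = 8192
So ceil(log2(8157)) = 13

bits = ceil(log2(8157)) = ceil(12.9938) = 13 bits


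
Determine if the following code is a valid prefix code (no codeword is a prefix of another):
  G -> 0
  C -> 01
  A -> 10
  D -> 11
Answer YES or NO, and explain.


Checking each pair (does one codeword prefix another?):
  G='0' vs C='01': prefix -- VIOLATION

NO -- this is NOT a valid prefix code. G (0) is a prefix of C (01).


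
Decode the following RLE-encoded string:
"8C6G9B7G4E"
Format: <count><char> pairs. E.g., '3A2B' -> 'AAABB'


Expanding each <count><char> pair:
  8C -> 'CCCCCCCC'
  6G -> 'GGGGGG'
  9B -> 'BBBBBBBBB'
  7G -> 'GGGGGGG'
  4E -> 'EEEE'

Decoded = CCCCCCCCGGGGGGBBBBBBBBBGGGGGGGEEEE


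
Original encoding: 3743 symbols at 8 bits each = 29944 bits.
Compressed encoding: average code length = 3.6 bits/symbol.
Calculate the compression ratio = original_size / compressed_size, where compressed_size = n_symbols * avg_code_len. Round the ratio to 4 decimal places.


original_size = n_symbols * orig_bits = 3743 * 8 = 29944 bits
compressed_size = n_symbols * avg_code_len = 3743 * 3.6 = 13474.8 bits
ratio = original_size / compressed_size = 29944 / 13474.8 = 2.2222

Compression ratio = 2.2222


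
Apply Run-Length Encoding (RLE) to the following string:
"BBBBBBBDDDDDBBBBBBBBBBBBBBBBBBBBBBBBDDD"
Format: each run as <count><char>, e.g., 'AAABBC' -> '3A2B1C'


Scanning runs left to right:
  i=0: run of 'B' x 7 -> '7B'
  i=7: run of 'D' x 5 -> '5D'
  i=12: run of 'B' x 24 -> '24B'
  i=36: run of 'D' x 3 -> '3D'

RLE = 7B5D24B3D


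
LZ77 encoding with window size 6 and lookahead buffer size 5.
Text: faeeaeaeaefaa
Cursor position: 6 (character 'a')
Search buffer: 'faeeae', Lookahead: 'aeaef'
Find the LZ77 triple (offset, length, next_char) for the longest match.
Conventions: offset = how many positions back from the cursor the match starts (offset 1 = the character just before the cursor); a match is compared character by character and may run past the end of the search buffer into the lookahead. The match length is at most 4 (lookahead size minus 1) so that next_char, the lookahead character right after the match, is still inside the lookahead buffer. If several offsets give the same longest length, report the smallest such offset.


Try each offset into the search buffer:
  offset=1 (pos 5, char 'e'): match length 0
  offset=2 (pos 4, char 'a'): match length 4
  offset=3 (pos 3, char 'e'): match length 0
  offset=4 (pos 2, char 'e'): match length 0
  offset=5 (pos 1, char 'a'): match length 2
  offset=6 (pos 0, char 'f'): match length 0
Longest match has length 4 at offset 2.
next_char = character at position 6 + 4 = 10 -> 'f'

Best match: offset=2, length=4 (matching 'aeae' starting at position 4)
LZ77 triple: (2, 4, 'f')


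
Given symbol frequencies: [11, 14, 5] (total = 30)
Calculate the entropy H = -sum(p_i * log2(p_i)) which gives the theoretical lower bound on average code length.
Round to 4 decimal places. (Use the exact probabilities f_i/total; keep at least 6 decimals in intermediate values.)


Per-symbol terms -p_i * log2(p_i) with p_i = f_i/30:
  p = 11/30 = 0.366667: log2(p) = -1.447459, -p*log2(p) = 0.530735
  p = 14/30 = 0.466667: log2(p) = -1.099536, -p*log2(p) = 0.513117
  p = 5/30 = 0.166667: log2(p) = -2.584963, -p*log2(p) = 0.430827
H = 0.530735 + 0.513117 + 0.430827 = 1.474679

H = 1.4747 bits/symbol


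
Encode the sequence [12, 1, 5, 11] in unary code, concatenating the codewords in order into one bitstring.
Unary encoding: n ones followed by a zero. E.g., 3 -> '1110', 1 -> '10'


Encode each number as n ones followed by a terminating 0:
  12 -> 1111111111110 (13 bits)
  1 -> 10 (2 bits)
  5 -> 111110 (6 bits)
  11 -> 111111111110 (12 bits)
Total length = 13 + 2 + 6 + 12 = 33 bits.

Unary([12, 1, 5, 11]) = 111111111111010111110111111111110 (33 bits)


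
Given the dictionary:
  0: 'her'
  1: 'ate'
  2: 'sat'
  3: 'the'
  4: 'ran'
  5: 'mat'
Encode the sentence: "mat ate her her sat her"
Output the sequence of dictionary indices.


Look up each word in the dictionary:
  'mat' -> 5
  'ate' -> 1
  'her' -> 0
  'her' -> 0
  'sat' -> 2
  'her' -> 0

Encoded: [5, 1, 0, 0, 2, 0]


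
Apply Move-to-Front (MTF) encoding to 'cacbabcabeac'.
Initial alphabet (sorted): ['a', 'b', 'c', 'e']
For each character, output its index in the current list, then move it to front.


MTF encoding:
'c': index 2 in ['a', 'b', 'c', 'e'] -> ['c', 'a', 'b', 'e']
'a': index 1 in ['c', 'a', 'b', 'e'] -> ['a', 'c', 'b', 'e']
'c': index 1 in ['a', 'c', 'b', 'e'] -> ['c', 'a', 'b', 'e']
'b': index 2 in ['c', 'a', 'b', 'e'] -> ['b', 'c', 'a', 'e']
'a': index 2 in ['b', 'c', 'a', 'e'] -> ['a', 'b', 'c', 'e']
'b': index 1 in ['a', 'b', 'c', 'e'] -> ['b', 'a', 'c', 'e']
'c': index 2 in ['b', 'a', 'c', 'e'] -> ['c', 'b', 'a', 'e']
'a': index 2 in ['c', 'b', 'a', 'e'] -> ['a', 'c', 'b', 'e']
'b': index 2 in ['a', 'c', 'b', 'e'] -> ['b', 'a', 'c', 'e']
'e': index 3 in ['b', 'a', 'c', 'e'] -> ['e', 'b', 'a', 'c']
'a': index 2 in ['e', 'b', 'a', 'c'] -> ['a', 'e', 'b', 'c']
'c': index 3 in ['a', 'e', 'b', 'c'] -> ['c', 'a', 'e', 'b']


Output: [2, 1, 1, 2, 2, 1, 2, 2, 2, 3, 2, 3]


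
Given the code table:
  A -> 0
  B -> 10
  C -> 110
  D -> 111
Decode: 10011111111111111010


Decoding:
10 -> B
0 -> A
111 -> D
111 -> D
111 -> D
111 -> D
110 -> C
10 -> B


Result: BADDDDCB


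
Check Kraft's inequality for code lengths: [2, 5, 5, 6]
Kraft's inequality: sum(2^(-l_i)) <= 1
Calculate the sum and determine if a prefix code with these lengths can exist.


Sum = 2^(-2) + 2^(-5) + 2^(-5) + 2^(-6)
    = 0.25 + 0.03125 + 0.03125 + 0.015625
    = 21/64 = 0.328125
Since 0.328125 <= 1, Kraft's inequality IS satisfied.
A prefix code with these lengths CAN exist.

Kraft sum = 0.328125. Satisfied.


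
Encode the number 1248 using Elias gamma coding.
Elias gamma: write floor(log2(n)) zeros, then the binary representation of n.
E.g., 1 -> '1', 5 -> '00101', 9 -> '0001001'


num_bits = floor(log2(1248)) + 1 = 11
leading_zeros = num_bits - 1 = 10
binary(1248) = 10011100000

Elias gamma(1248) = '0000000000' + '10011100000' = 000000000010011100000 (21 bits)


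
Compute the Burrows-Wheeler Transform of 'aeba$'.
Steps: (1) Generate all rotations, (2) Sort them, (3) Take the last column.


Rotations (sorted):
  0: $aeba -> last char: a
  1: a$aeb -> last char: b
  2: aeba$ -> last char: $
  3: ba$ae -> last char: e
  4: eba$a -> last char: a


BWT = ab$ea


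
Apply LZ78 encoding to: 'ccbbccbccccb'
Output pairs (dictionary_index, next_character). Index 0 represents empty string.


LZ78 encoding steps:
Dictionary: {0: ''}
Step 1: w='' (idx 0), next='c' -> output (0, 'c'), add 'c' as idx 1
Step 2: w='c' (idx 1), next='b' -> output (1, 'b'), add 'cb' as idx 2
Step 3: w='' (idx 0), next='b' -> output (0, 'b'), add 'b' as idx 3
Step 4: w='c' (idx 1), next='c' -> output (1, 'c'), add 'cc' as idx 4
Step 5: w='b' (idx 3), next='c' -> output (3, 'c'), add 'bc' as idx 5
Step 6: w='cc' (idx 4), next='c' -> output (4, 'c'), add 'ccc' as idx 6
Step 7: w='b' (idx 3), end of input -> output (3, '')


Encoded: [(0, 'c'), (1, 'b'), (0, 'b'), (1, 'c'), (3, 'c'), (4, 'c'), (3, '')]


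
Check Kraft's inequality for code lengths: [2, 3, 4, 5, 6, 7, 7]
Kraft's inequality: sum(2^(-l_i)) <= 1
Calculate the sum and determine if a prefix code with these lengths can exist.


Sum = 2^(-2) + 2^(-3) + 2^(-4) + 2^(-5) + 2^(-6) + 2^(-7) + 2^(-7)
    = 0.25 + 0.125 + 0.0625 + 0.03125 + 0.015625 + 0.0078125 + 0.0078125
    = 64/128 = 0.5
Since 0.5 <= 1, Kraft's inequality IS satisfied.
A prefix code with these lengths CAN exist.

Kraft sum = 0.5. Satisfied.


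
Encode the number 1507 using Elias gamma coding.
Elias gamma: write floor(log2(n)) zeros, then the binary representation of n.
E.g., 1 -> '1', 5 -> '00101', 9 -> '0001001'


num_bits = floor(log2(1507)) + 1 = 11
leading_zeros = num_bits - 1 = 10
binary(1507) = 10111100011

Elias gamma(1507) = '0000000000' + '10111100011' = 000000000010111100011 (21 bits)


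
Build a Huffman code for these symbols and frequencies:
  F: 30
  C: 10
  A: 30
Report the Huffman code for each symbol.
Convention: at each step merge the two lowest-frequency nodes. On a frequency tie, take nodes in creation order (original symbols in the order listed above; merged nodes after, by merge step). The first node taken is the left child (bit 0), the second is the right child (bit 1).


Huffman tree construction:
Step 1: Merge C(10) + F(30) = 40
Step 2: Merge A(30) + (C+F)(40) = 70
Read each symbol's code off the tree from the root (left child = 0, right child = 1).

Codes:
  F: 11 (length 2)
  C: 10 (length 2)
  A: 0 (length 1)
Average code length: 110/70 = 1.5714 bits/symbol


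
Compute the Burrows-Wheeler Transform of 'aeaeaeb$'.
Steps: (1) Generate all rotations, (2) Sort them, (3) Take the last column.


Rotations (sorted):
  0: $aeaeaeb -> last char: b
  1: aeaeaeb$ -> last char: $
  2: aeaeb$ae -> last char: e
  3: aeb$aeae -> last char: e
  4: b$aeaeae -> last char: e
  5: eaeaeb$a -> last char: a
  6: eaeb$aea -> last char: a
  7: eb$aeaea -> last char: a


BWT = b$eeeaaa


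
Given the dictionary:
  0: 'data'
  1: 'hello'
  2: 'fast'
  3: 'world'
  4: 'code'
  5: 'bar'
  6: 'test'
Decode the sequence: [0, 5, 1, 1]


Look up each index in the dictionary:
  0 -> 'data'
  5 -> 'bar'
  1 -> 'hello'
  1 -> 'hello'

Decoded: "data bar hello hello"


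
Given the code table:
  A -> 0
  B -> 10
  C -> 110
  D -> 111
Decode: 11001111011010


Decoding:
110 -> C
0 -> A
111 -> D
10 -> B
110 -> C
10 -> B


Result: CADBCB


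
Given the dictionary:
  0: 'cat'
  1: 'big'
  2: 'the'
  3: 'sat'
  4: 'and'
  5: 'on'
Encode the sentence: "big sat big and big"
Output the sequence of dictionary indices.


Look up each word in the dictionary:
  'big' -> 1
  'sat' -> 3
  'big' -> 1
  'and' -> 4
  'big' -> 1

Encoded: [1, 3, 1, 4, 1]


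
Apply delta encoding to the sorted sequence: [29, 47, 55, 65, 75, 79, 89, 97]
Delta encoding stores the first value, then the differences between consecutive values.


First value: 29
Deltas:
  47 - 29 = 18
  55 - 47 = 8
  65 - 55 = 10
  75 - 65 = 10
  79 - 75 = 4
  89 - 79 = 10
  97 - 89 = 8


Delta encoded: [29, 18, 8, 10, 10, 4, 10, 8]


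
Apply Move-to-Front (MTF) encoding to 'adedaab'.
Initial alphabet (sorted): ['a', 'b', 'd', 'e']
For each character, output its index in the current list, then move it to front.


MTF encoding:
'a': index 0 in ['a', 'b', 'd', 'e'] -> ['a', 'b', 'd', 'e']
'd': index 2 in ['a', 'b', 'd', 'e'] -> ['d', 'a', 'b', 'e']
'e': index 3 in ['d', 'a', 'b', 'e'] -> ['e', 'd', 'a', 'b']
'd': index 1 in ['e', 'd', 'a', 'b'] -> ['d', 'e', 'a', 'b']
'a': index 2 in ['d', 'e', 'a', 'b'] -> ['a', 'd', 'e', 'b']
'a': index 0 in ['a', 'd', 'e', 'b'] -> ['a', 'd', 'e', 'b']
'b': index 3 in ['a', 'd', 'e', 'b'] -> ['b', 'a', 'd', 'e']


Output: [0, 2, 3, 1, 2, 0, 3]


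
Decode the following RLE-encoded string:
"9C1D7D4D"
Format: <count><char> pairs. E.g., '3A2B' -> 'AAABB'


Expanding each <count><char> pair:
  9C -> 'CCCCCCCCC'
  1D -> 'D'
  7D -> 'DDDDDDD'
  4D -> 'DDDD'

Decoded = CCCCCCCCCDDDDDDDDDDDD


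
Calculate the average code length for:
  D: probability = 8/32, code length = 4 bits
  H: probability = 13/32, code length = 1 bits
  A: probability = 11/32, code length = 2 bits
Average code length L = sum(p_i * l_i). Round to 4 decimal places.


Weighted contributions p_i * l_i:
  D: (8/32) * 4 = 32/32
  H: (13/32) * 1 = 13/32
  A: (11/32) * 2 = 22/32
Sum = (32 + 13 + 22)/32 = 67/32

L = 67/32 = 2.0938 bits/symbol


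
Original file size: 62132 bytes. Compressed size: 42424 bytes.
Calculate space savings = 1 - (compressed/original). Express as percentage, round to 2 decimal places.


ratio = compressed/original = 42424/62132 = 0.682804
savings = 1 - ratio = 1 - 0.682804 = 0.317196
as a percentage: 0.317196 * 100 = 31.72%

Space savings = 1 - 42424/62132 = 31.72%


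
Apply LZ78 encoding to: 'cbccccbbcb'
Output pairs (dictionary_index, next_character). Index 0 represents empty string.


LZ78 encoding steps:
Dictionary: {0: ''}
Step 1: w='' (idx 0), next='c' -> output (0, 'c'), add 'c' as idx 1
Step 2: w='' (idx 0), next='b' -> output (0, 'b'), add 'b' as idx 2
Step 3: w='c' (idx 1), next='c' -> output (1, 'c'), add 'cc' as idx 3
Step 4: w='cc' (idx 3), next='b' -> output (3, 'b'), add 'ccb' as idx 4
Step 5: w='b' (idx 2), next='c' -> output (2, 'c'), add 'bc' as idx 5
Step 6: w='b' (idx 2), end of input -> output (2, '')


Encoded: [(0, 'c'), (0, 'b'), (1, 'c'), (3, 'b'), (2, 'c'), (2, '')]


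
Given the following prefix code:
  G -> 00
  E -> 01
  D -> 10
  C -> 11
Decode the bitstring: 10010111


Decoding step by step:
Bits 10 -> D
Bits 01 -> E
Bits 01 -> E
Bits 11 -> C


Decoded message: DEEC


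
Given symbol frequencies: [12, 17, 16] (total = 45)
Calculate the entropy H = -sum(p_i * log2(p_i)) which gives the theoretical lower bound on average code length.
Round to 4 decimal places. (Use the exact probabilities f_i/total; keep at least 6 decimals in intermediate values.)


Per-symbol terms -p_i * log2(p_i) with p_i = f_i/45:
  p = 12/45 = 0.266667: log2(p) = -1.906891, -p*log2(p) = 0.508504
  p = 17/45 = 0.377778: log2(p) = -1.404390, -p*log2(p) = 0.530547
  p = 16/45 = 0.355556: log2(p) = -1.491853, -p*log2(p) = 0.530437
H = 0.508504 + 0.530547 + 0.530437 = 1.569488

H = 1.5695 bits/symbol


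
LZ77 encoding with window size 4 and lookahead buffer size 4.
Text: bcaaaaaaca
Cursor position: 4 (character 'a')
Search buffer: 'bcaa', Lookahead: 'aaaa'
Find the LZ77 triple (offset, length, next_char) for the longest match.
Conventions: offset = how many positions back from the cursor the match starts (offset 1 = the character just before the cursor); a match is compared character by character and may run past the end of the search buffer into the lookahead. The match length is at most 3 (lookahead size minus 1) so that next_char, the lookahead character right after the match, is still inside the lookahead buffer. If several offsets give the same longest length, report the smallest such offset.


Try each offset into the search buffer:
  offset=1 (pos 3, char 'a'): match length 3
  offset=2 (pos 2, char 'a'): match length 3
  offset=3 (pos 1, char 'c'): match length 0
  offset=4 (pos 0, char 'b'): match length 0
Longest match has length 3, found at offsets 1, 2; take the smallest, offset 1.
next_char = character at position 4 + 3 = 7 -> 'a'

Best match: offset=1, length=3 (matching 'aaa' starting at position 3)
LZ77 triple: (1, 3, 'a')


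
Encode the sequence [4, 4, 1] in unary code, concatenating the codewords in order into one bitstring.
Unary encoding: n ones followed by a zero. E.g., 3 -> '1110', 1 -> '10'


Encode each number as n ones followed by a terminating 0:
  4 -> 11110 (5 bits)
  4 -> 11110 (5 bits)
  1 -> 10 (2 bits)
Total length = 5 + 5 + 2 = 12 bits.

Unary([4, 4, 1]) = 111101111010 (12 bits)


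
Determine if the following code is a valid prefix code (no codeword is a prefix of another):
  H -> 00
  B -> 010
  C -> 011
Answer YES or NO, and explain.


Checking each pair (does one codeword prefix another?):
  H='00' vs B='010': no prefix
  H='00' vs C='011': no prefix
  B='010' vs H='00': no prefix
  B='010' vs C='011': no prefix
  C='011' vs H='00': no prefix
  C='011' vs B='010': no prefix
No violation found over all pairs.

YES -- this is a valid prefix code. No codeword is a prefix of any other codeword.


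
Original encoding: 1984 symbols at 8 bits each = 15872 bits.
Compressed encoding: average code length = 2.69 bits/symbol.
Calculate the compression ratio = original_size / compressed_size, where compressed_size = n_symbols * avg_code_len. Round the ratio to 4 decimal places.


original_size = n_symbols * orig_bits = 1984 * 8 = 15872 bits
compressed_size = n_symbols * avg_code_len = 1984 * 2.69 = 5336.96 bits
ratio = original_size / compressed_size = 15872 / 5336.96 = 2.974

Compression ratio = 2.974


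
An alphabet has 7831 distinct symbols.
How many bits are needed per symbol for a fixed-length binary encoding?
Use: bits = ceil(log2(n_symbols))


log2(7831) = 12.935
Bracket: 2^12 = 4096 < 7831 <= 2^13 = 8192
So ceil(log2(7831)) = 13

bits = ceil(log2(7831)) = ceil(12.935) = 13 bits


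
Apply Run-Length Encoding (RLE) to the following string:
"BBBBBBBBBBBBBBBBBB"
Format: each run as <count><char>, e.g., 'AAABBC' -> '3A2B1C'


Scanning runs left to right:
  i=0: run of 'B' x 18 -> '18B'

RLE = 18B


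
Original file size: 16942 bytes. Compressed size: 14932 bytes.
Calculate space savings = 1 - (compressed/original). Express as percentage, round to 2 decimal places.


ratio = compressed/original = 14932/16942 = 0.88136
savings = 1 - ratio = 1 - 0.88136 = 0.11864
as a percentage: 0.11864 * 100 = 11.86%

Space savings = 1 - 14932/16942 = 11.86%


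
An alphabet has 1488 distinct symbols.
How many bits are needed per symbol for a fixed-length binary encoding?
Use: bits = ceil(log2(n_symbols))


log2(1488) = 10.5392
Bracket: 2^10 = 1024 < 1488 <= 2^11 = 2048
So ceil(log2(1488)) = 11

bits = ceil(log2(1488)) = ceil(10.5392) = 11 bits


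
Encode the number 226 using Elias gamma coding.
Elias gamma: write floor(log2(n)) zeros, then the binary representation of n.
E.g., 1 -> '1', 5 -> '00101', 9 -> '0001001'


num_bits = floor(log2(226)) + 1 = 8
leading_zeros = num_bits - 1 = 7
binary(226) = 11100010

Elias gamma(226) = '0000000' + '11100010' = 000000011100010 (15 bits)


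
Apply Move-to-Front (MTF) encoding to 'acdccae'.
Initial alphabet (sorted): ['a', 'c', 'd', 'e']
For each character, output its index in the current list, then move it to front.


MTF encoding:
'a': index 0 in ['a', 'c', 'd', 'e'] -> ['a', 'c', 'd', 'e']
'c': index 1 in ['a', 'c', 'd', 'e'] -> ['c', 'a', 'd', 'e']
'd': index 2 in ['c', 'a', 'd', 'e'] -> ['d', 'c', 'a', 'e']
'c': index 1 in ['d', 'c', 'a', 'e'] -> ['c', 'd', 'a', 'e']
'c': index 0 in ['c', 'd', 'a', 'e'] -> ['c', 'd', 'a', 'e']
'a': index 2 in ['c', 'd', 'a', 'e'] -> ['a', 'c', 'd', 'e']
'e': index 3 in ['a', 'c', 'd', 'e'] -> ['e', 'a', 'c', 'd']


Output: [0, 1, 2, 1, 0, 2, 3]


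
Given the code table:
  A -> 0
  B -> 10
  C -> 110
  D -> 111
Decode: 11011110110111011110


Decoding:
110 -> C
111 -> D
10 -> B
110 -> C
111 -> D
0 -> A
111 -> D
10 -> B


Result: CDBCDADB


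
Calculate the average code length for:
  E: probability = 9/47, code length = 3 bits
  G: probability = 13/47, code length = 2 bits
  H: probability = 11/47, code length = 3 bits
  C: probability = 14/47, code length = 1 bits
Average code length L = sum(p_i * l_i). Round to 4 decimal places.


Weighted contributions p_i * l_i:
  E: (9/47) * 3 = 27/47
  G: (13/47) * 2 = 26/47
  H: (11/47) * 3 = 33/47
  C: (14/47) * 1 = 14/47
Sum = (27 + 26 + 33 + 14)/47 = 100/47

L = 100/47 = 2.1277 bits/symbol


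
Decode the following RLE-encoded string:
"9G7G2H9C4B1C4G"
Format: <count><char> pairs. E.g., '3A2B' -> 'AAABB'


Expanding each <count><char> pair:
  9G -> 'GGGGGGGGG'
  7G -> 'GGGGGGG'
  2H -> 'HH'
  9C -> 'CCCCCCCCC'
  4B -> 'BBBB'
  1C -> 'C'
  4G -> 'GGGG'

Decoded = GGGGGGGGGGGGGGGGHHCCCCCCCCCBBBBCGGGG


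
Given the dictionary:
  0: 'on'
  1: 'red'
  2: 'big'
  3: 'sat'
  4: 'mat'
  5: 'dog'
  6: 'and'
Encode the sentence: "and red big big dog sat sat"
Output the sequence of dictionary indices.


Look up each word in the dictionary:
  'and' -> 6
  'red' -> 1
  'big' -> 2
  'big' -> 2
  'dog' -> 5
  'sat' -> 3
  'sat' -> 3

Encoded: [6, 1, 2, 2, 5, 3, 3]


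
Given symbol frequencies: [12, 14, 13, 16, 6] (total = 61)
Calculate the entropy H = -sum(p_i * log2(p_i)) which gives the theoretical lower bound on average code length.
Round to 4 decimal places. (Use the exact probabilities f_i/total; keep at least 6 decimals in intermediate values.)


Per-symbol terms -p_i * log2(p_i) with p_i = f_i/61:
  p = 12/61 = 0.196721: log2(p) = -2.345775, -p*log2(p) = 0.461464
  p = 14/61 = 0.229508: log2(p) = -2.123382, -p*log2(p) = 0.487334
  p = 13/61 = 0.213115: log2(p) = -2.230298, -p*log2(p) = 0.475309
  p = 16/61 = 0.262295: log2(p) = -1.930737, -p*log2(p) = 0.506423
  p = 6/61 = 0.098361: log2(p) = -3.345775, -p*log2(p) = 0.329093
H = 0.461464 + 0.487334 + 0.475309 + 0.506423 + 0.329093 = 2.259623

H = 2.2596 bits/symbol


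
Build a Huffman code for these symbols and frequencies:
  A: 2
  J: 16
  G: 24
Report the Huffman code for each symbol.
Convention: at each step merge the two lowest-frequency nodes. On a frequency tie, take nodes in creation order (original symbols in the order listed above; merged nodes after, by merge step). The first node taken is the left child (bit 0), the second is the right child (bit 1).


Huffman tree construction:
Step 1: Merge A(2) + J(16) = 18
Step 2: Merge (A+J)(18) + G(24) = 42
Read each symbol's code off the tree from the root (left child = 0, right child = 1).

Codes:
  A: 00 (length 2)
  J: 01 (length 2)
  G: 1 (length 1)
Average code length: 60/42 = 1.4286 bits/symbol


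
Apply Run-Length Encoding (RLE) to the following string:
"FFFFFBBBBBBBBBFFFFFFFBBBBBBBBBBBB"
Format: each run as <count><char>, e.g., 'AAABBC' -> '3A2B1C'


Scanning runs left to right:
  i=0: run of 'F' x 5 -> '5F'
  i=5: run of 'B' x 9 -> '9B'
  i=14: run of 'F' x 7 -> '7F'
  i=21: run of 'B' x 12 -> '12B'

RLE = 5F9B7F12B


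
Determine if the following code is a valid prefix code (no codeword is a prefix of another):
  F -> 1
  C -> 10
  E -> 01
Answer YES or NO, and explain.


Checking each pair (does one codeword prefix another?):
  F='1' vs C='10': prefix -- VIOLATION

NO -- this is NOT a valid prefix code. F (1) is a prefix of C (10).


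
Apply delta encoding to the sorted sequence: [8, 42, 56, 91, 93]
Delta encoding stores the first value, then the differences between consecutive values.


First value: 8
Deltas:
  42 - 8 = 34
  56 - 42 = 14
  91 - 56 = 35
  93 - 91 = 2


Delta encoded: [8, 34, 14, 35, 2]


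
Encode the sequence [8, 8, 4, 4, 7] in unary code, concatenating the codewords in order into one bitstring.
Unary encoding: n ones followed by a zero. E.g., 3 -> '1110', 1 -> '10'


Encode each number as n ones followed by a terminating 0:
  8 -> 111111110 (9 bits)
  8 -> 111111110 (9 bits)
  4 -> 11110 (5 bits)
  4 -> 11110 (5 bits)
  7 -> 11111110 (8 bits)
Total length = 9 + 9 + 5 + 5 + 8 = 36 bits.

Unary([8, 8, 4, 4, 7]) = 111111110111111110111101111011111110 (36 bits)


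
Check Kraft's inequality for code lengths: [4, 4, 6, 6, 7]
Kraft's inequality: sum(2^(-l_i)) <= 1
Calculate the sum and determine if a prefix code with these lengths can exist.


Sum = 2^(-4) + 2^(-4) + 2^(-6) + 2^(-6) + 2^(-7)
    = 0.0625 + 0.0625 + 0.015625 + 0.015625 + 0.0078125
    = 21/128 = 0.1640625
Since 0.1640625 <= 1, Kraft's inequality IS satisfied.
A prefix code with these lengths CAN exist.

Kraft sum = 0.1640625. Satisfied.


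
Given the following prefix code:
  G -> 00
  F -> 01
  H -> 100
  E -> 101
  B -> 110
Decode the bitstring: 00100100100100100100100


Decoding step by step:
Bits 00 -> G
Bits 100 -> H
Bits 100 -> H
Bits 100 -> H
Bits 100 -> H
Bits 100 -> H
Bits 100 -> H
Bits 100 -> H


Decoded message: GHHHHHHH


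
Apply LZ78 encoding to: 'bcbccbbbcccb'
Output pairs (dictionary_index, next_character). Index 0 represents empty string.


LZ78 encoding steps:
Dictionary: {0: ''}
Step 1: w='' (idx 0), next='b' -> output (0, 'b'), add 'b' as idx 1
Step 2: w='' (idx 0), next='c' -> output (0, 'c'), add 'c' as idx 2
Step 3: w='b' (idx 1), next='c' -> output (1, 'c'), add 'bc' as idx 3
Step 4: w='c' (idx 2), next='b' -> output (2, 'b'), add 'cb' as idx 4
Step 5: w='b' (idx 1), next='b' -> output (1, 'b'), add 'bb' as idx 5
Step 6: w='c' (idx 2), next='c' -> output (2, 'c'), add 'cc' as idx 6
Step 7: w='cb' (idx 4), end of input -> output (4, '')


Encoded: [(0, 'b'), (0, 'c'), (1, 'c'), (2, 'b'), (1, 'b'), (2, 'c'), (4, '')]


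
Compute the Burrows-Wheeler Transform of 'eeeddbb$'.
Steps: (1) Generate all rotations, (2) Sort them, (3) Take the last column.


Rotations (sorted):
  0: $eeeddbb -> last char: b
  1: b$eeeddb -> last char: b
  2: bb$eeedd -> last char: d
  3: dbb$eeed -> last char: d
  4: ddbb$eee -> last char: e
  5: eddbb$ee -> last char: e
  6: eeddbb$e -> last char: e
  7: eeeddbb$ -> last char: $


BWT = bbddeee$


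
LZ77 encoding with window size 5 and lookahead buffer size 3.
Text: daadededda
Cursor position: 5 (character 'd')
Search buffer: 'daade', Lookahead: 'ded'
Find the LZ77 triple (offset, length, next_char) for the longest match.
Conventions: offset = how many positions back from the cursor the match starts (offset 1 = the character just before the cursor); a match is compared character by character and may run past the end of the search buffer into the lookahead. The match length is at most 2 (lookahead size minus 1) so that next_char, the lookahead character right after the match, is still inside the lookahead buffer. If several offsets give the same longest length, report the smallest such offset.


Try each offset into the search buffer:
  offset=1 (pos 4, char 'e'): match length 0
  offset=2 (pos 3, char 'd'): match length 2
  offset=3 (pos 2, char 'a'): match length 0
  offset=4 (pos 1, char 'a'): match length 0
  offset=5 (pos 0, char 'd'): match length 1
Longest match has length 2 at offset 2.
next_char = character at position 5 + 2 = 7 -> 'd'

Best match: offset=2, length=2 (matching 'de' starting at position 3)
LZ77 triple: (2, 2, 'd')


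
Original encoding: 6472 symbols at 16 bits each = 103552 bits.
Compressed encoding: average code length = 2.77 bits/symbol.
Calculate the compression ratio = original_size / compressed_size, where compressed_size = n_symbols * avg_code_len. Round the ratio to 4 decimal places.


original_size = n_symbols * orig_bits = 6472 * 16 = 103552 bits
compressed_size = n_symbols * avg_code_len = 6472 * 2.77 = 17927.44 bits
ratio = original_size / compressed_size = 103552 / 17927.44 = 5.7762

Compression ratio = 5.7762


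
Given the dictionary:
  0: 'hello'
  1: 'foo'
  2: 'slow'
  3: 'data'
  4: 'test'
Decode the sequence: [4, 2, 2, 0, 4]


Look up each index in the dictionary:
  4 -> 'test'
  2 -> 'slow'
  2 -> 'slow'
  0 -> 'hello'
  4 -> 'test'

Decoded: "test slow slow hello test"


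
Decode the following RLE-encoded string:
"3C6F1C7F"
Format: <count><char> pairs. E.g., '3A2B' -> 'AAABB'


Expanding each <count><char> pair:
  3C -> 'CCC'
  6F -> 'FFFFFF'
  1C -> 'C'
  7F -> 'FFFFFFF'

Decoded = CCCFFFFFFCFFFFFFF


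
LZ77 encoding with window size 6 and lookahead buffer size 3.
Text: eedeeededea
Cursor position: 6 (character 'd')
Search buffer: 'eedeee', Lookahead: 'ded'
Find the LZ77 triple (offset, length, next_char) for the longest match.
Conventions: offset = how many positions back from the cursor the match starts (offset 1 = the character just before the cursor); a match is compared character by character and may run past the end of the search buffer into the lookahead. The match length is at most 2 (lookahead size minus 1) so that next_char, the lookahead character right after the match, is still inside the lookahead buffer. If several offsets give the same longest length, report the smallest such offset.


Try each offset into the search buffer:
  offset=1 (pos 5, char 'e'): match length 0
  offset=2 (pos 4, char 'e'): match length 0
  offset=3 (pos 3, char 'e'): match length 0
  offset=4 (pos 2, char 'd'): match length 2
  offset=5 (pos 1, char 'e'): match length 0
  offset=6 (pos 0, char 'e'): match length 0
Longest match has length 2 at offset 4.
next_char = character at position 6 + 2 = 8 -> 'd'

Best match: offset=4, length=2 (matching 'de' starting at position 2)
LZ77 triple: (4, 2, 'd')


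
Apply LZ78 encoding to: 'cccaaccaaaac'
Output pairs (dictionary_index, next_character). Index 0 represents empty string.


LZ78 encoding steps:
Dictionary: {0: ''}
Step 1: w='' (idx 0), next='c' -> output (0, 'c'), add 'c' as idx 1
Step 2: w='c' (idx 1), next='c' -> output (1, 'c'), add 'cc' as idx 2
Step 3: w='' (idx 0), next='a' -> output (0, 'a'), add 'a' as idx 3
Step 4: w='a' (idx 3), next='c' -> output (3, 'c'), add 'ac' as idx 4
Step 5: w='c' (idx 1), next='a' -> output (1, 'a'), add 'ca' as idx 5
Step 6: w='a' (idx 3), next='a' -> output (3, 'a'), add 'aa' as idx 6
Step 7: w='ac' (idx 4), end of input -> output (4, '')


Encoded: [(0, 'c'), (1, 'c'), (0, 'a'), (3, 'c'), (1, 'a'), (3, 'a'), (4, '')]


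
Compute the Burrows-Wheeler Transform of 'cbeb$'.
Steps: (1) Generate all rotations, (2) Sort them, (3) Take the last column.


Rotations (sorted):
  0: $cbeb -> last char: b
  1: b$cbe -> last char: e
  2: beb$c -> last char: c
  3: cbeb$ -> last char: $
  4: eb$cb -> last char: b


BWT = bec$b


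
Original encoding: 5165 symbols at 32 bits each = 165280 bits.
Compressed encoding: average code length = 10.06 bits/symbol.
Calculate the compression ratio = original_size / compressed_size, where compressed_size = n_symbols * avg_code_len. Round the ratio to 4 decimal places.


original_size = n_symbols * orig_bits = 5165 * 32 = 165280 bits
compressed_size = n_symbols * avg_code_len = 5165 * 10.06 = 51959.9 bits
ratio = original_size / compressed_size = 165280 / 51959.9 = 3.1809

Compression ratio = 3.1809


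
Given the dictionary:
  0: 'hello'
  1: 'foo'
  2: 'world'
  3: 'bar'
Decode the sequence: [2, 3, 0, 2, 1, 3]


Look up each index in the dictionary:
  2 -> 'world'
  3 -> 'bar'
  0 -> 'hello'
  2 -> 'world'
  1 -> 'foo'
  3 -> 'bar'

Decoded: "world bar hello world foo bar"


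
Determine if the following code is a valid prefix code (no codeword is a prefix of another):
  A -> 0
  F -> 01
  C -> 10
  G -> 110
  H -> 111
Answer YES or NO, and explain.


Checking each pair (does one codeword prefix another?):
  A='0' vs F='01': prefix -- VIOLATION

NO -- this is NOT a valid prefix code. A (0) is a prefix of F (01).


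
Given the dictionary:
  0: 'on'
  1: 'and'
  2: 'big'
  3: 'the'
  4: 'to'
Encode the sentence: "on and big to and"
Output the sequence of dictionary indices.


Look up each word in the dictionary:
  'on' -> 0
  'and' -> 1
  'big' -> 2
  'to' -> 4
  'and' -> 1

Encoded: [0, 1, 2, 4, 1]


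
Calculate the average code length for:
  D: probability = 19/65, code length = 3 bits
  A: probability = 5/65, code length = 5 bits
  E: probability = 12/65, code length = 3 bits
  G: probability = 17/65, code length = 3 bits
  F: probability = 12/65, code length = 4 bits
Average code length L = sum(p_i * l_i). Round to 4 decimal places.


Weighted contributions p_i * l_i:
  D: (19/65) * 3 = 57/65
  A: (5/65) * 5 = 25/65
  E: (12/65) * 3 = 36/65
  G: (17/65) * 3 = 51/65
  F: (12/65) * 4 = 48/65
Sum = (57 + 25 + 36 + 51 + 48)/65 = 217/65

L = 217/65 = 3.3385 bits/symbol


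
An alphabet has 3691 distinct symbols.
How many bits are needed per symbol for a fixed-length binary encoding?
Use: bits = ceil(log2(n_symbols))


log2(3691) = 11.8498
Bracket: 2^11 = 2048 < 3691 <= 2^12 = 4096
So ceil(log2(3691)) = 12

bits = ceil(log2(3691)) = ceil(11.8498) = 12 bits


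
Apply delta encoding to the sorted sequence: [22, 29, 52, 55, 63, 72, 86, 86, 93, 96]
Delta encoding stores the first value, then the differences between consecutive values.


First value: 22
Deltas:
  29 - 22 = 7
  52 - 29 = 23
  55 - 52 = 3
  63 - 55 = 8
  72 - 63 = 9
  86 - 72 = 14
  86 - 86 = 0
  93 - 86 = 7
  96 - 93 = 3


Delta encoded: [22, 7, 23, 3, 8, 9, 14, 0, 7, 3]


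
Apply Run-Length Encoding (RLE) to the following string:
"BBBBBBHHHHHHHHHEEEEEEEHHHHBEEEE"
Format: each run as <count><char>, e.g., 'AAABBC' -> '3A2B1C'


Scanning runs left to right:
  i=0: run of 'B' x 6 -> '6B'
  i=6: run of 'H' x 9 -> '9H'
  i=15: run of 'E' x 7 -> '7E'
  i=22: run of 'H' x 4 -> '4H'
  i=26: run of 'B' x 1 -> '1B'
  i=27: run of 'E' x 4 -> '4E'

RLE = 6B9H7E4H1B4E


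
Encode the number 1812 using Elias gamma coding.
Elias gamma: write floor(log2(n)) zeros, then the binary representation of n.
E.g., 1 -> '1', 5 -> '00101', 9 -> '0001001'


num_bits = floor(log2(1812)) + 1 = 11
leading_zeros = num_bits - 1 = 10
binary(1812) = 11100010100

Elias gamma(1812) = '0000000000' + '11100010100' = 000000000011100010100 (21 bits)


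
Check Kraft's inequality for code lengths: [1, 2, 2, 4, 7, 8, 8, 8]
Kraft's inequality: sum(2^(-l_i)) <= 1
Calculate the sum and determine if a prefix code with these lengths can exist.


Sum = 2^(-1) + 2^(-2) + 2^(-2) + 2^(-4) + 2^(-7) + 2^(-8) + 2^(-8) + 2^(-8)
    = 0.5 + 0.25 + 0.25 + 0.0625 + 0.0078125 + 0.00390625 + 0.00390625 + 0.00390625
    = 277/256 = 1.08203125
Since 1.08203125 > 1, Kraft's inequality is NOT satisfied.
A prefix code with these lengths CANNOT exist.

Kraft sum = 1.08203125. Not satisfied.


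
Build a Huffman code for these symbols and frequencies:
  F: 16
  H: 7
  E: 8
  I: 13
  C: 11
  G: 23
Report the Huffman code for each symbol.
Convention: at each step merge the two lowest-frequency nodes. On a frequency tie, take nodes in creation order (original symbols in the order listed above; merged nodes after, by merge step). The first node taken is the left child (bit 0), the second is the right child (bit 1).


Huffman tree construction:
Step 1: Merge H(7) + E(8) = 15
Step 2: Merge C(11) + I(13) = 24
Step 3: Merge (H+E)(15) + F(16) = 31
Step 4: Merge G(23) + (C+I)(24) = 47
Step 5: Merge ((H+E)+F)(31) + (G+(C+I))(47) = 78
Read each symbol's code off the tree from the root (left child = 0, right child = 1).

Codes:
  F: 01 (length 2)
  H: 000 (length 3)
  E: 001 (length 3)
  I: 111 (length 3)
  C: 110 (length 3)
  G: 10 (length 2)
Average code length: 195/78 = 2.5000 bits/symbol


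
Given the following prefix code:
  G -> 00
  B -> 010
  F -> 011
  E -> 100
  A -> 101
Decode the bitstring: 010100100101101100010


Decoding step by step:
Bits 010 -> B
Bits 100 -> E
Bits 100 -> E
Bits 101 -> A
Bits 101 -> A
Bits 100 -> E
Bits 010 -> B


Decoded message: BEEAAEB


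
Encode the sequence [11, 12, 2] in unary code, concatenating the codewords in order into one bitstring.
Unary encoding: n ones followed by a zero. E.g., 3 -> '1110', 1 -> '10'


Encode each number as n ones followed by a terminating 0:
  11 -> 111111111110 (12 bits)
  12 -> 1111111111110 (13 bits)
  2 -> 110 (3 bits)
Total length = 12 + 13 + 3 = 28 bits.

Unary([11, 12, 2]) = 1111111111101111111111110110 (28 bits)


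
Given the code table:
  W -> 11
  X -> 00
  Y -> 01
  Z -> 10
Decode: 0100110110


Decoding:
01 -> Y
00 -> X
11 -> W
01 -> Y
10 -> Z


Result: YXWYZ


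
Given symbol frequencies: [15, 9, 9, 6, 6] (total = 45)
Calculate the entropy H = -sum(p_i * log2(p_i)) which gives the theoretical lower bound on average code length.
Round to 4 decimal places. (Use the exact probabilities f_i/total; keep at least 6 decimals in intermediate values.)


Per-symbol terms -p_i * log2(p_i) with p_i = f_i/45:
  p = 15/45 = 0.333333: log2(p) = -1.584963, -p*log2(p) = 0.528321
  p = 9/45 = 0.200000: log2(p) = -2.321928, -p*log2(p) = 0.464386
  p = 9/45 = 0.200000: log2(p) = -2.321928, -p*log2(p) = 0.464386
  p = 6/45 = 0.133333: log2(p) = -2.906891, -p*log2(p) = 0.387585
  p = 6/45 = 0.133333: log2(p) = -2.906891, -p*log2(p) = 0.387585
H = 0.528321 + 0.464386 + 0.464386 + 0.387585 + 0.387585 = 2.232263

H = 2.2323 bits/symbol


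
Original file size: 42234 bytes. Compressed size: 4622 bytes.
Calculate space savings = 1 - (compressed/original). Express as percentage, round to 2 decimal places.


ratio = compressed/original = 4622/42234 = 0.109438
savings = 1 - ratio = 1 - 0.109438 = 0.890562
as a percentage: 0.890562 * 100 = 89.06%

Space savings = 1 - 4622/42234 = 89.06%


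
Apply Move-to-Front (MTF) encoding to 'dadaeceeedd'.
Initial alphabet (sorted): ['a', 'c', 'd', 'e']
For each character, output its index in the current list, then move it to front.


MTF encoding:
'd': index 2 in ['a', 'c', 'd', 'e'] -> ['d', 'a', 'c', 'e']
'a': index 1 in ['d', 'a', 'c', 'e'] -> ['a', 'd', 'c', 'e']
'd': index 1 in ['a', 'd', 'c', 'e'] -> ['d', 'a', 'c', 'e']
'a': index 1 in ['d', 'a', 'c', 'e'] -> ['a', 'd', 'c', 'e']
'e': index 3 in ['a', 'd', 'c', 'e'] -> ['e', 'a', 'd', 'c']
'c': index 3 in ['e', 'a', 'd', 'c'] -> ['c', 'e', 'a', 'd']
'e': index 1 in ['c', 'e', 'a', 'd'] -> ['e', 'c', 'a', 'd']
'e': index 0 in ['e', 'c', 'a', 'd'] -> ['e', 'c', 'a', 'd']
'e': index 0 in ['e', 'c', 'a', 'd'] -> ['e', 'c', 'a', 'd']
'd': index 3 in ['e', 'c', 'a', 'd'] -> ['d', 'e', 'c', 'a']
'd': index 0 in ['d', 'e', 'c', 'a'] -> ['d', 'e', 'c', 'a']


Output: [2, 1, 1, 1, 3, 3, 1, 0, 0, 3, 0]


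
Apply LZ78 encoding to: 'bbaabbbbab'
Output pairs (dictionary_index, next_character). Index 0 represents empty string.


LZ78 encoding steps:
Dictionary: {0: ''}
Step 1: w='' (idx 0), next='b' -> output (0, 'b'), add 'b' as idx 1
Step 2: w='b' (idx 1), next='a' -> output (1, 'a'), add 'ba' as idx 2
Step 3: w='' (idx 0), next='a' -> output (0, 'a'), add 'a' as idx 3
Step 4: w='b' (idx 1), next='b' -> output (1, 'b'), add 'bb' as idx 4
Step 5: w='bb' (idx 4), next='a' -> output (4, 'a'), add 'bba' as idx 5
Step 6: w='b' (idx 1), end of input -> output (1, '')


Encoded: [(0, 'b'), (1, 'a'), (0, 'a'), (1, 'b'), (4, 'a'), (1, '')]
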